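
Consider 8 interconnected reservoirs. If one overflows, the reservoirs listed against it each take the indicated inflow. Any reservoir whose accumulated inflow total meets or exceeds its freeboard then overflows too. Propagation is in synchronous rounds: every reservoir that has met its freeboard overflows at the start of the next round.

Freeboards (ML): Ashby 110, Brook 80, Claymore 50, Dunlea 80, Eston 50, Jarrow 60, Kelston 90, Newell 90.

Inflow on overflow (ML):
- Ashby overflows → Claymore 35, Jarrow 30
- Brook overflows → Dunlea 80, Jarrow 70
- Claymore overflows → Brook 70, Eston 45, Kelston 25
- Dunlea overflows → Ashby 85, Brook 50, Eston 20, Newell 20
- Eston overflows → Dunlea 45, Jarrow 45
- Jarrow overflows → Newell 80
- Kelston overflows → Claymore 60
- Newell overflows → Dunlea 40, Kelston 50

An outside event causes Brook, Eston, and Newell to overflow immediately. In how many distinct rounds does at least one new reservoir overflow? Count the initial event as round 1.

Round 1 — Brook, Eston, Newell overflow (initial).
  Dunlea: +80+45+40 → 165 ≥ 80
  Jarrow: +70+45 → 115 ≥ 60
  Kelston: +50 → 50 < 90
Round 2 — Dunlea, Jarrow overflow.
  Ashby: +85 → 85 < 110
No further overflows.

2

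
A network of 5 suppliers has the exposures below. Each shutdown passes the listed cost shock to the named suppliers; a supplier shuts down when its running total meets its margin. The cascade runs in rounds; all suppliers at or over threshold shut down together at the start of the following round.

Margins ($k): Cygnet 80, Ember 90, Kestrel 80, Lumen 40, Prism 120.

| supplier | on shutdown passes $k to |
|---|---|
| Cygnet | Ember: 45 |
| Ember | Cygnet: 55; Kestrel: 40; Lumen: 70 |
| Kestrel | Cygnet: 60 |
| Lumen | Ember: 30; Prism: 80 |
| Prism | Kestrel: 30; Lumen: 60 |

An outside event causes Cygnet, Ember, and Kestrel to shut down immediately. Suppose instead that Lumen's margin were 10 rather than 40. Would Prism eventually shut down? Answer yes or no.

no

With Lumen's margin at 10:
Round 1 — Cygnet, Ember, Kestrel shut down (initial).
  Lumen: +70 → 70 ≥ 10
Round 2 — Lumen shuts down.
  Prism: +80 → 80 < 120
No further shutdowns.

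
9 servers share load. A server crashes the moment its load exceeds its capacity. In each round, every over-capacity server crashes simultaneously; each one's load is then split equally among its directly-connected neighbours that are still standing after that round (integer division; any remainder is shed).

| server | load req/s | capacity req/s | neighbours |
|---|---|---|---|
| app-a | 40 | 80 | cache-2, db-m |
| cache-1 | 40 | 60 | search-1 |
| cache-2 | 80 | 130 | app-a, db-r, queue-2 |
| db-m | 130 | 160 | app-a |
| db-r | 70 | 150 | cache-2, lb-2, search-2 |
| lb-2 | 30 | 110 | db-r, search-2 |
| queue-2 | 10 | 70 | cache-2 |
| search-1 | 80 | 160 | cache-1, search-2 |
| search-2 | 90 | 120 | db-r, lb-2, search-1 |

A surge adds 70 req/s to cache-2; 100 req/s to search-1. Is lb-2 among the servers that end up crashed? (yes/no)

yes

Round 1 — cache-2 at 150 > 130; search-1 at 180 > 160. cache-2, search-1 crash.
  cache-2 sheds 150 req/s to app-a, db-r, queue-2: 50 each.
    app-a: 40+50 = 90 > 80
    db-r: 70+50 = 120 ≤ 150
    queue-2: 10+50 = 60 ≤ 70
  search-1 sheds 180 req/s to cache-1, search-2: 90 each.
    cache-1: 40+90 = 130 > 60
    search-2: 90+90 = 180 > 120
Round 2 — app-a, cache-1, search-2 crash.
  app-a sheds 90 req/s to db-m: 90 each.
    db-m: 130+90 = 220 > 160
  cache-1 sheds 130 req/s: no online neighbours, lost.
  search-2 sheds 180 req/s to db-r, lb-2: 90 each.
    db-r: 120+90 = 210 > 150
    lb-2: 30+90 = 120 > 110
Round 3 — db-m, db-r, lb-2 crash.
  db-m sheds 220 req/s: no online neighbours, lost.
  db-r sheds 210 req/s: no online neighbours, lost.
  lb-2 sheds 120 req/s: no online neighbours, lost.
No further crashes.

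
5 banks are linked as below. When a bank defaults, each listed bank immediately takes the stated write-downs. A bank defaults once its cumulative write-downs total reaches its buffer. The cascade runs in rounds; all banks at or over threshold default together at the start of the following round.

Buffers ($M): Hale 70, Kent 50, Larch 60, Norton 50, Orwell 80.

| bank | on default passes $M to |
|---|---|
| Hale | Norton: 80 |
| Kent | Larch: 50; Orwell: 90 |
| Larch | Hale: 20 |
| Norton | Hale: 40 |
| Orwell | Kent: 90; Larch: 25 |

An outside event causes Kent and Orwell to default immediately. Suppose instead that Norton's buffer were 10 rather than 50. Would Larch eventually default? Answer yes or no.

With Norton's buffer at 10:
Round 1 — Kent, Orwell default (initial).
  Larch: +50+25 → 75 ≥ 60
Round 2 — Larch defaults.
  Hale: +20 → 20 < 70
No further defaults.

yes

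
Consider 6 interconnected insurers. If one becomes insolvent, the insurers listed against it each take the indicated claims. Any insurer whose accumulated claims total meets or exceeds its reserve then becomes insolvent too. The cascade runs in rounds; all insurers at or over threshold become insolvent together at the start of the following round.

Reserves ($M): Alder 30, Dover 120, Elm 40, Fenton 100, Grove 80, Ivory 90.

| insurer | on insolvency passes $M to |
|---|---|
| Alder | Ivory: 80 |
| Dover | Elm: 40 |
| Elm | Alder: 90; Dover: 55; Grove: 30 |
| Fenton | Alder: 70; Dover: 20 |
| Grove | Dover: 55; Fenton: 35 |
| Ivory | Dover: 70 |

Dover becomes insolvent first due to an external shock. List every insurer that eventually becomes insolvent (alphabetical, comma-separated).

Alder, Dover, Elm

Round 1 — Dover becomes insolvent (initial).
  Elm: +40 → 40 ≥ 40
Round 2 — Elm becomes insolvent.
  Alder: +90 → 90 ≥ 30
  Grove: +30 → 30 < 80
Round 3 — Alder becomes insolvent.
  Ivory: +80 → 80 < 90
No further insolvencies.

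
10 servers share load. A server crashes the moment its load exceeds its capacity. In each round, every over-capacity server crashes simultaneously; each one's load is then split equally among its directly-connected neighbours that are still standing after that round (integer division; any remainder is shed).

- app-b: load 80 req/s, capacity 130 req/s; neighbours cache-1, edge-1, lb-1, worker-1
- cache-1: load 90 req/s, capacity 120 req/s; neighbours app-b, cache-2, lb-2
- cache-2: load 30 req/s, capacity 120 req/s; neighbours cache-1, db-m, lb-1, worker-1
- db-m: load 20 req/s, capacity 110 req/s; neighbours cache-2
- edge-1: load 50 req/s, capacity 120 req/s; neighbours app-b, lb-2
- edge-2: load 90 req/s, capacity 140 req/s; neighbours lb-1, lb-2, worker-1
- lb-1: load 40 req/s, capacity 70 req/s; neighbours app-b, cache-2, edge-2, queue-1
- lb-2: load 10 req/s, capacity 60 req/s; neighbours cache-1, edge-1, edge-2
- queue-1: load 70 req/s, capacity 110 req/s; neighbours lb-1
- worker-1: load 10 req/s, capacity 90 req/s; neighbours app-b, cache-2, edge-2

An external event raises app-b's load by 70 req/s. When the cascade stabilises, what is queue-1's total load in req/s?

95

Round 1 — app-b at 150 > 130. app-b crashes.
  app-b sheds 150 req/s to cache-1, edge-1, lb-1, worker-1: 37 each (2 lost).
    cache-1: 90+37 = 127 > 120
    edge-1: 50+37 = 87 ≤ 120
    lb-1: 40+37 = 77 > 70
    worker-1: 10+37 = 47 ≤ 90
Round 2 — cache-1, lb-1 crash.
  cache-1 sheds 127 req/s to cache-2, lb-2: 63 each (1 lost).
    cache-2: 30+63 = 93 ≤ 120
    lb-2: 10+63 = 73 > 60
  lb-1 sheds 77 req/s to cache-2, edge-2, queue-1: 25 each (2 lost).
    cache-2: 93+25 = 118 ≤ 120
    edge-2: 90+25 = 115 ≤ 140
    queue-1: 70+25 = 95 ≤ 110
Round 3 — lb-2 crashes.
  lb-2 sheds 73 req/s to edge-1, edge-2: 36 each (1 lost).
    edge-1: 87+36 = 123 > 120
    edge-2: 115+36 = 151 > 140
Round 4 — edge-1, edge-2 crash.
  edge-1 sheds 123 req/s: no online neighbours, lost.
  edge-2 sheds 151 req/s to worker-1: 151 each.
    worker-1: 47+151 = 198 > 90
Round 5 — worker-1 crashes.
  worker-1 sheds 198 req/s to cache-2: 198 each.
    cache-2: 118+198 = 316 > 120
Round 6 — cache-2 crashes.
  cache-2 sheds 316 req/s to db-m: 316 each.
    db-m: 20+316 = 336 > 110
Round 7 — db-m crashes.
  db-m sheds 336 req/s: no online neighbours, lost.
No further crashes.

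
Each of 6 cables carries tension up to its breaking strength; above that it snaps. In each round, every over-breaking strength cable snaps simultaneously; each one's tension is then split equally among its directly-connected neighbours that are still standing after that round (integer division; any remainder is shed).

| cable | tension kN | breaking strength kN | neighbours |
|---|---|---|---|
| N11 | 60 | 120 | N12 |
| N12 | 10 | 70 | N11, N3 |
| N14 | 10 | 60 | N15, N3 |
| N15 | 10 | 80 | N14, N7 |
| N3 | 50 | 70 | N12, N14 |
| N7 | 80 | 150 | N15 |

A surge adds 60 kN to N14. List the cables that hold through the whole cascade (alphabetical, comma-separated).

N15, N7

Round 1 — N14 at 70 > 60. N14 snaps.
  N14 sheds 70 kN to N15, N3: 35 each.
    N15: 10+35 = 45 ≤ 80
    N3: 50+35 = 85 > 70
Round 2 — N3 snaps.
  N3 sheds 85 kN to N12: 85 each.
    N12: 10+85 = 95 > 70
Round 3 — N12 snaps.
  N12 sheds 95 kN to N11: 95 each.
    N11: 60+95 = 155 > 120
Round 4 — N11 snaps.
  N11 sheds 155 kN: no online neighbours, lost.
No further breaks.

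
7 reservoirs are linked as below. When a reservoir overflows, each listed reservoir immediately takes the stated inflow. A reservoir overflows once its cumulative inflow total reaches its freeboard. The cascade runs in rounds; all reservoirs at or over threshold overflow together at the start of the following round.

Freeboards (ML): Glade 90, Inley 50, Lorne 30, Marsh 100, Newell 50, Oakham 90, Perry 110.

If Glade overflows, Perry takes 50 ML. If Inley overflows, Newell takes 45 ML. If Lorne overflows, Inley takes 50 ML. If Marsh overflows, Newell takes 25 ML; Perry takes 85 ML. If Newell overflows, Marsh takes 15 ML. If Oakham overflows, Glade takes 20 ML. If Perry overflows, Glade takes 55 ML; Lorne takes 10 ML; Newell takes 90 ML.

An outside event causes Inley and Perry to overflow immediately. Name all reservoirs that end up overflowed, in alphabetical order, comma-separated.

Round 1 — Inley, Perry overflow (initial).
  Glade: +55 → 55 < 90
  Lorne: +10 → 10 < 30
  Newell: +45+90 → 135 ≥ 50
Round 2 — Newell overflows.
  Marsh: +15 → 15 < 100
No further overflows.

Inley, Newell, Perry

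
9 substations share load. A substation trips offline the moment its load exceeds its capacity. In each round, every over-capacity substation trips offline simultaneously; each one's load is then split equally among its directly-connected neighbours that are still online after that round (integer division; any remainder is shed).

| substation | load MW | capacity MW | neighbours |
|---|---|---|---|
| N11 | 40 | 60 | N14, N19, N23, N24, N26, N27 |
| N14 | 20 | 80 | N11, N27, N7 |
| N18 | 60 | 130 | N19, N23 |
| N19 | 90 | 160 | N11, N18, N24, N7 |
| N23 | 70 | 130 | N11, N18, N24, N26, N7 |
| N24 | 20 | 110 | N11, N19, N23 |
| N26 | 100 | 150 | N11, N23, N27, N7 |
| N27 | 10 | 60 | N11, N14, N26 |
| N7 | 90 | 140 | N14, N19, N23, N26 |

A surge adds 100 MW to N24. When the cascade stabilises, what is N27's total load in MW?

26

Round 1 — N24 at 120 > 110. N24 trips offline.
  N24 sheds 120 MW to N11, N19, N23: 40 each.
    N11: 40+40 = 80 > 60
    N19: 90+40 = 130 ≤ 160
    N23: 70+40 = 110 ≤ 130
Round 2 — N11 trips offline.
  N11 sheds 80 MW to N14, N19, N23, N26, N27: 16 each.
    N14: 20+16 = 36 ≤ 80
    N19: 130+16 = 146 ≤ 160
    N23: 110+16 = 126 ≤ 130
    N26: 100+16 = 116 ≤ 150
    N27: 10+16 = 26 ≤ 60
No further trips.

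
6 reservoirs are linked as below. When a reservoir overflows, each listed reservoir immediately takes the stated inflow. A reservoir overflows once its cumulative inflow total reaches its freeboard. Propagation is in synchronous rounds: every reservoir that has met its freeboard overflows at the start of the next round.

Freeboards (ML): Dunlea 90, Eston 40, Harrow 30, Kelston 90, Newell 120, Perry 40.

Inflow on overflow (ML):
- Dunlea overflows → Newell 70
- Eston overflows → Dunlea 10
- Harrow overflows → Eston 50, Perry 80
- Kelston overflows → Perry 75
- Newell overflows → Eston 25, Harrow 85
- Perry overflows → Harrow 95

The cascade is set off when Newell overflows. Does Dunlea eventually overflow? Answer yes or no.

no

Round 1 — Newell overflows (initial).
  Eston: +25 → 25 < 40
  Harrow: +85 → 85 ≥ 30
Round 2 — Harrow overflows.
  Eston: +50 → 75 ≥ 40
  Perry: +80 → 80 ≥ 40
Round 3 — Eston, Perry overflow.
  Dunlea: +10 → 10 < 90
No further overflows.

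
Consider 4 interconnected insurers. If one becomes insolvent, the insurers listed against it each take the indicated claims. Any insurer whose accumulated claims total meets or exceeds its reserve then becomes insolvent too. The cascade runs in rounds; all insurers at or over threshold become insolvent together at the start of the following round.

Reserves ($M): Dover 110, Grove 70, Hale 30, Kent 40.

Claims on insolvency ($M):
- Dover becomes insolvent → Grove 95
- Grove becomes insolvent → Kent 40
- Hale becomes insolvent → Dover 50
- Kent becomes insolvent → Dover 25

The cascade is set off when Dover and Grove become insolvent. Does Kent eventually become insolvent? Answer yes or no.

Round 1 — Dover, Grove become insolvent (initial).
  Kent: +40 → 40 ≥ 40
Round 2 — Kent becomes insolvent.
No further insolvencies.

yes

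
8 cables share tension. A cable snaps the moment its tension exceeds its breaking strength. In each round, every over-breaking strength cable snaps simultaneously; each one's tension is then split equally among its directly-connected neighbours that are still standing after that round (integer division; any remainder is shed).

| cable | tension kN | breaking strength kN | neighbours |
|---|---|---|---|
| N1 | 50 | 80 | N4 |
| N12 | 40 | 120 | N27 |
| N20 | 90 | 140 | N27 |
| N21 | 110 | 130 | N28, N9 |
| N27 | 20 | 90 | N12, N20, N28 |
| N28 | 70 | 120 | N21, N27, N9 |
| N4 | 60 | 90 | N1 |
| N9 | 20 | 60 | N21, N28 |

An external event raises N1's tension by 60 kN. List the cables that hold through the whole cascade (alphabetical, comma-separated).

Round 1 — N1 at 110 > 80. N1 snaps.
  N1 sheds 110 kN to N4: 110 each.
    N4: 60+110 = 170 > 90
Round 2 — N4 snaps.
  N4 sheds 170 kN: no online neighbours, lost.
No further breaks.

N12, N20, N21, N27, N28, N9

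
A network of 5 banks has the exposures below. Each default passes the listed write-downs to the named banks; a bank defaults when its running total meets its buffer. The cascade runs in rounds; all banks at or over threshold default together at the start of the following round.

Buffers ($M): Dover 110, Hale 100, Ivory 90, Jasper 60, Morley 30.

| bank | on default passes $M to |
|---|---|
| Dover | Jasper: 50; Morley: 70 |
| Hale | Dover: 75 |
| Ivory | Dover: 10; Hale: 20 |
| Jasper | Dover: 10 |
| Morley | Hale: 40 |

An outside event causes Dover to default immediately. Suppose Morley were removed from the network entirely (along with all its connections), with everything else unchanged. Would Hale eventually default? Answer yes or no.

With Morley removed:
Round 1 — Dover defaults (initial).
  Jasper: +50 → 50 < 60
No further defaults.

no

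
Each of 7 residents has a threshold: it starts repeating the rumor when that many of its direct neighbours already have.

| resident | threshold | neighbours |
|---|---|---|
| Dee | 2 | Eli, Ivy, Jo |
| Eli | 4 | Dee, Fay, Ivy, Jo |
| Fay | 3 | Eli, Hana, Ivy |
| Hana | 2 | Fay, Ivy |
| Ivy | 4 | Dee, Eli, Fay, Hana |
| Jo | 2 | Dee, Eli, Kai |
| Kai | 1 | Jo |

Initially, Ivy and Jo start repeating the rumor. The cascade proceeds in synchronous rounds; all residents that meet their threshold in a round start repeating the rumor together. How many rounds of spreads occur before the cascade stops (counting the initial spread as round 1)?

2

Round 1 — Ivy, Jo start repeating the rumor (initial).
Round 2 — checking thresholds:
  Dee: 2 of 3 neighbours ≥ 2, starts repeating the rumor.
  Eli: 2 of 4 neighbours < 4, below threshold.
  Fay: 1 of 3 neighbours < 3, below threshold.
  Hana: 1 of 2 neighbours < 2, below threshold.
  Kai: 1 of 1 neighbours ≥ 1, starts repeating the rumor.
Round 3 — no new spreads; cascade stops.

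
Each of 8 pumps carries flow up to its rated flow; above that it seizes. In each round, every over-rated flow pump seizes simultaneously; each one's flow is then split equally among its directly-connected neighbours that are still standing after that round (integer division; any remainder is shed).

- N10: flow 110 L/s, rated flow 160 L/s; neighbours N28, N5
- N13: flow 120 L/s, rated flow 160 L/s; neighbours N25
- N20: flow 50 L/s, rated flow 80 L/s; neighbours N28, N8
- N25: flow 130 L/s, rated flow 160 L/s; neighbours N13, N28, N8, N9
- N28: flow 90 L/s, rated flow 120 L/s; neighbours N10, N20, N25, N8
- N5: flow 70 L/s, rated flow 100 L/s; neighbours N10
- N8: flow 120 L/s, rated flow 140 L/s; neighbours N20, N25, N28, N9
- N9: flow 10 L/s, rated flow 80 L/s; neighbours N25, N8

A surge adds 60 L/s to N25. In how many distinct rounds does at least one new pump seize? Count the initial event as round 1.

4

Round 1 — N25 at 190 > 160. N25 seizes.
  N25 sheds 190 L/s to N13, N28, N8, N9: 47 each (2 lost).
    N13: 120+47 = 167 > 160
    N28: 90+47 = 137 > 120
    N8: 120+47 = 167 > 140
    N9: 10+47 = 57 ≤ 80
Round 2 — N13, N28, N8 seize.
  N13 sheds 167 L/s: no online neighbours, lost.
  N28 sheds 137 L/s to N10, N20: 68 each (1 lost).
    N10: 110+68 = 178 > 160
    N20: 50+68 = 118 > 80
  N8 sheds 167 L/s to N20, N9: 83 each (1 lost).
    N20: 118+83 = 201 > 80
    N9: 57+83 = 140 > 80
Round 3 — N10, N20, N9 seize.
  N10 sheds 178 L/s to N5: 178 each.
    N5: 70+178 = 248 > 100
  N20 sheds 201 L/s: no online neighbours, lost.
  N9 sheds 140 L/s: no online neighbours, lost.
Round 4 — N5 seizes.
  N5 sheds 248 L/s: no online neighbours, lost.
No further seizures.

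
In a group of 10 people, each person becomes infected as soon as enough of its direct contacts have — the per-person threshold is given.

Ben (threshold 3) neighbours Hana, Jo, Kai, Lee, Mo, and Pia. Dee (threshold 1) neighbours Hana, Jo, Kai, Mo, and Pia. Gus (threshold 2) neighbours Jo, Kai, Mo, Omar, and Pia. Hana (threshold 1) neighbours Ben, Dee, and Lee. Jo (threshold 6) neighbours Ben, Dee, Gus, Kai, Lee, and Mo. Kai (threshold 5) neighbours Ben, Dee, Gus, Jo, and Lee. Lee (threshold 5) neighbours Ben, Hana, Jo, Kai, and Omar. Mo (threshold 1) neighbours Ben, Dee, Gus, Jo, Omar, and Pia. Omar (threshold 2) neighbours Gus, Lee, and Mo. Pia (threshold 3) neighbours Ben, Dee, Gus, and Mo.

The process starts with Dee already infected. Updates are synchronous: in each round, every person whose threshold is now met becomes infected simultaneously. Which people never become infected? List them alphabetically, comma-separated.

Ben, Gus, Jo, Kai, Lee, Omar, Pia

Round 1 — Dee becomes infected (initial).
Round 2 — checking thresholds:
  Hana: 1 of 3 neighbours ≥ 1, becomes infected.
  Jo: 1 of 6 neighbours < 6, not yet.
  Kai: 1 of 5 neighbours < 5, not yet.
  Mo: 1 of 6 neighbours ≥ 1, becomes infected.
  Pia: 1 of 4 neighbours < 3, not yet.
Round 3 — no new infections; cascade stops.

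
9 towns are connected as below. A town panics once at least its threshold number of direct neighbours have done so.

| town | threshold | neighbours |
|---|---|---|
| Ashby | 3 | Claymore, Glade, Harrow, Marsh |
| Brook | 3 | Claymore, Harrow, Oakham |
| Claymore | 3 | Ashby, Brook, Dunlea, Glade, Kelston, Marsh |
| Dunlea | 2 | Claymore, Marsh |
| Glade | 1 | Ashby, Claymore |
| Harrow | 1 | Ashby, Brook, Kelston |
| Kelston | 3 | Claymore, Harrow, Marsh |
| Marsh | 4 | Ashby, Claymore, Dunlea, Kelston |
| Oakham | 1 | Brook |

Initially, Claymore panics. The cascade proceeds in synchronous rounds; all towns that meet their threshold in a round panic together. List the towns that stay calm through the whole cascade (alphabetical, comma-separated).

Round 1 — Claymore panics (initial).
Round 2 — checking thresholds:
  Ashby: 1 of 4 neighbours < 3, not yet.
  Brook: 1 of 3 neighbours < 3, not yet.
  Dunlea: 1 of 2 neighbours < 2, not yet.
  Glade: 1 of 2 neighbours ≥ 1, panics.
  Kelston: 1 of 3 neighbours < 3, not yet.
  Marsh: 1 of 4 neighbours < 4, not yet.
Round 3 — no new panics; cascade stops.

Ashby, Brook, Dunlea, Harrow, Kelston, Marsh, Oakham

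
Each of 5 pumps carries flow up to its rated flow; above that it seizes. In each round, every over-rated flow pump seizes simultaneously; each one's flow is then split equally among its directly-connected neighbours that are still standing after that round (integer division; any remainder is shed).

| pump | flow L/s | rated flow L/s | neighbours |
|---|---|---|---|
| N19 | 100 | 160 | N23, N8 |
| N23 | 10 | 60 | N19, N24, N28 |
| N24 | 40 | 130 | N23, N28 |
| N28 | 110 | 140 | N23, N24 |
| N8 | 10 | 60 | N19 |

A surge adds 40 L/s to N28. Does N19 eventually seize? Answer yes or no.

Round 1 — N28 at 150 > 140. N28 seizes.
  N28 sheds 150 L/s to N23, N24: 75 each.
    N23: 10+75 = 85 > 60
    N24: 40+75 = 115 ≤ 130
Round 2 — N23 seizes.
  N23 sheds 85 L/s to N19, N24: 42 each (1 lost).
    N19: 100+42 = 142 ≤ 160
    N24: 115+42 = 157 > 130
Round 3 — N24 seizes.
  N24 sheds 157 L/s: no online neighbours, lost.
No further seizures.

no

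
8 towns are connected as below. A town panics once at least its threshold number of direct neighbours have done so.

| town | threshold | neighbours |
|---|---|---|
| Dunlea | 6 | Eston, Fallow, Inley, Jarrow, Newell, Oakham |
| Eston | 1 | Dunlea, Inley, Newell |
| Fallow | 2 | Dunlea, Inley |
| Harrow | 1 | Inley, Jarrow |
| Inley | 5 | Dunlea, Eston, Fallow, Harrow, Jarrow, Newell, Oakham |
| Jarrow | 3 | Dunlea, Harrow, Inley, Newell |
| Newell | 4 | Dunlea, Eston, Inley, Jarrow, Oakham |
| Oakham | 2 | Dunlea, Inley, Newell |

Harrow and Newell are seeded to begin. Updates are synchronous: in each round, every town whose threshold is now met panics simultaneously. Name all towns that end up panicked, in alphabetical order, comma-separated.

Eston, Harrow, Newell

Round 1 — Harrow, Newell panic (initial).
Round 2 — checking thresholds:
  Dunlea: 1 of 6 neighbours < 6, below threshold.
  Eston: 1 of 3 neighbours ≥ 1, panics.
  Inley: 2 of 7 neighbours < 5, below threshold.
  Jarrow: 2 of 4 neighbours < 3, below threshold.
  Oakham: 1 of 3 neighbours < 2, below threshold.
Round 3 — no new panics; cascade stops.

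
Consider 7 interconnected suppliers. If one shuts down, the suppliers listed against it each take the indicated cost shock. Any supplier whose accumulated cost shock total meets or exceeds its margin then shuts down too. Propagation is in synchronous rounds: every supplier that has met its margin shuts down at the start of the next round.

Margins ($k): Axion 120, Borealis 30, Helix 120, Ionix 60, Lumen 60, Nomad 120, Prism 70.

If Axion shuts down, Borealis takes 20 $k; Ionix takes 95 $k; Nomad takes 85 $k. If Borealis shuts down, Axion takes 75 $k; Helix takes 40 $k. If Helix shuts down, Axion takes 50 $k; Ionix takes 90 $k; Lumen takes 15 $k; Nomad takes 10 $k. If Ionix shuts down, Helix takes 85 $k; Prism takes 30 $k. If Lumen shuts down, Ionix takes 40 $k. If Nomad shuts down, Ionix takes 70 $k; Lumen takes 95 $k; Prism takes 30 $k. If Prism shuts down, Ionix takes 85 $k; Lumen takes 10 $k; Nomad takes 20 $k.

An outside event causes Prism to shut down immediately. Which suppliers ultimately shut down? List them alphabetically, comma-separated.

Round 1 — Prism shuts down (initial).
  Ionix: +85 → 85 ≥ 60
  Lumen: +10 → 10 < 60
  Nomad: +20 → 20 < 120
Round 2 — Ionix shuts down.
  Helix: +85 → 85 < 120
No further shutdowns.

Ionix, Prism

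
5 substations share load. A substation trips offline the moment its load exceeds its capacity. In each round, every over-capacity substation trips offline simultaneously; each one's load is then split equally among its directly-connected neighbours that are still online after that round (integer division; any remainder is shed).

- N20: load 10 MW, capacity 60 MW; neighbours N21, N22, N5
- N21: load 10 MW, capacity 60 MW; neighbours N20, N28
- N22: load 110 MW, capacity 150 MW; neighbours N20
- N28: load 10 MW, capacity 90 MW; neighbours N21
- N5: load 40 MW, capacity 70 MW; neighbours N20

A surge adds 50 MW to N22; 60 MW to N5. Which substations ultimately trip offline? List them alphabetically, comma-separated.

Round 1 — N22 at 160 > 150; N5 at 100 > 70. N22, N5 trip offline.
  N22 sheds 160 MW to N20: 160 each.
    N20: 10+160 = 170 > 60
  N5 sheds 100 MW to N20: 100 each.
    N20: 170+100 = 270 > 60
Round 2 — N20 trips offline.
  N20 sheds 270 MW to N21: 270 each.
    N21: 10+270 = 280 > 60
Round 3 — N21 trips offline.
  N21 sheds 280 MW to N28: 280 each.
    N28: 10+280 = 290 > 90
Round 4 — N28 trips offline.
  N28 sheds 290 MW: no online neighbours, lost.
No further trips.

N20, N21, N22, N28, N5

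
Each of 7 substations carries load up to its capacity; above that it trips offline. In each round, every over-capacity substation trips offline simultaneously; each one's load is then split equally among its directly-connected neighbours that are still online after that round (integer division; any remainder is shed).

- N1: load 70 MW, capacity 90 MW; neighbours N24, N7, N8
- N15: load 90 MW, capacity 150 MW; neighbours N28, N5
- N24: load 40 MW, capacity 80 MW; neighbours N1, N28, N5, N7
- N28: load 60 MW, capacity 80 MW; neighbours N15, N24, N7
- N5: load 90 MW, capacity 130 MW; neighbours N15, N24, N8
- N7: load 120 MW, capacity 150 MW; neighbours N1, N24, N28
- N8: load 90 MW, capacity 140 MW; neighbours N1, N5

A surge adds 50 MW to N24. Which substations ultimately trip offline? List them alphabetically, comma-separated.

N1, N24, N28, N7

Round 1 — N24 at 90 > 80. N24 trips offline.
  N24 sheds 90 MW to N1, N28, N5, N7: 22 each (2 lost).
    N1: 70+22 = 92 > 90
    N28: 60+22 = 82 > 80
    N5: 90+22 = 112 ≤ 130
    N7: 120+22 = 142 ≤ 150
Round 2 — N1, N28 trip offline.
  N1 sheds 92 MW to N7, N8: 46 each.
    N7: 142+46 = 188 > 150
    N8: 90+46 = 136 ≤ 140
  N28 sheds 82 MW to N15, N7: 41 each.
    N15: 90+41 = 131 ≤ 150
    N7: 188+41 = 229 > 150
Round 3 — N7 trips offline.
  N7 sheds 229 MW: no online neighbours, lost.
No further trips.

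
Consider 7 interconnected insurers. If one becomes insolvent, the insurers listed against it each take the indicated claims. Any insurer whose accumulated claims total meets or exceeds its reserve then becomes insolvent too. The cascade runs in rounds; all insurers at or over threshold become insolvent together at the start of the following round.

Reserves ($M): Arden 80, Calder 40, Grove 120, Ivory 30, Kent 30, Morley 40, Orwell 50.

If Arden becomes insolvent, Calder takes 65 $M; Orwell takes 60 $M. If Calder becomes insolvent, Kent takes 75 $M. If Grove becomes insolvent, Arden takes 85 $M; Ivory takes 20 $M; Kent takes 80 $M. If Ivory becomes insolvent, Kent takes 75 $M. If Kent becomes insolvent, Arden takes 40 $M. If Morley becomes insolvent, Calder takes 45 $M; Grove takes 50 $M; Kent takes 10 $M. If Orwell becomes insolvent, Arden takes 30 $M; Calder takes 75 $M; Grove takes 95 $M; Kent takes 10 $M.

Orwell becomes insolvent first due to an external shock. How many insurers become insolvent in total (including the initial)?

3

Round 1 — Orwell becomes insolvent (initial).
  Arden: +30 → 30 < 80
  Calder: +75 → 75 ≥ 40
  Grove: +95 → 95 < 120
  Kent: +10 → 10 < 30
Round 2 — Calder becomes insolvent.
  Kent: +75 → 85 ≥ 30
Round 3 — Kent becomes insolvent.
  Arden: +40 → 70 < 80
No further insolvencies.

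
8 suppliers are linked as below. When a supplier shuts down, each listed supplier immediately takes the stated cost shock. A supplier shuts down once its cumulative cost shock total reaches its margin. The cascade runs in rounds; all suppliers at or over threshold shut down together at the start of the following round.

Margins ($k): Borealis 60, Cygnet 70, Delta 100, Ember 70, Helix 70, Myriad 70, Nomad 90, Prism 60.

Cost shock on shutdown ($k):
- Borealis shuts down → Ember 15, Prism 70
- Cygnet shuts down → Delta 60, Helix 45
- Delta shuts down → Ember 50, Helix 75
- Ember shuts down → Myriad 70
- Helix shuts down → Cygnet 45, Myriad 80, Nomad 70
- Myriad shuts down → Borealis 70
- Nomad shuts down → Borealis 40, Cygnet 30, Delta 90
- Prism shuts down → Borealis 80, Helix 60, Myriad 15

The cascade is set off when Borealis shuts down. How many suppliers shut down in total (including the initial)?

2

Round 1 — Borealis shuts down (initial).
  Ember: +15 → 15 < 70
  Prism: +70 → 70 ≥ 60
Round 2 — Prism shuts down.
  Helix: +60 → 60 < 70
  Myriad: +15 → 15 < 70
No further shutdowns.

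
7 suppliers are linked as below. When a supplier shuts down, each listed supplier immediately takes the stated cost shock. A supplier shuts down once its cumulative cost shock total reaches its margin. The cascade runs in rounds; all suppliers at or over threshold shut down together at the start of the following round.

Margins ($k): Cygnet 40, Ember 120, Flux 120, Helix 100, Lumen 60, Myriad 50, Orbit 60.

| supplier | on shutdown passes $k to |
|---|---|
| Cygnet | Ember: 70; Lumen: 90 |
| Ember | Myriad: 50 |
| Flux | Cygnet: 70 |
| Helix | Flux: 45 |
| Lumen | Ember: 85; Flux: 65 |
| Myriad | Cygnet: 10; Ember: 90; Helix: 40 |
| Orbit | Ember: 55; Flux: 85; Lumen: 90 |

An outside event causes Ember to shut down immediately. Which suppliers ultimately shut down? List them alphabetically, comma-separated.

Round 1 — Ember shuts down (initial).
  Myriad: +50 → 50 ≥ 50
Round 2 — Myriad shuts down.
  Cygnet: +10 → 10 < 40
  Helix: +40 → 40 < 100
No further shutdowns.

Ember, Myriad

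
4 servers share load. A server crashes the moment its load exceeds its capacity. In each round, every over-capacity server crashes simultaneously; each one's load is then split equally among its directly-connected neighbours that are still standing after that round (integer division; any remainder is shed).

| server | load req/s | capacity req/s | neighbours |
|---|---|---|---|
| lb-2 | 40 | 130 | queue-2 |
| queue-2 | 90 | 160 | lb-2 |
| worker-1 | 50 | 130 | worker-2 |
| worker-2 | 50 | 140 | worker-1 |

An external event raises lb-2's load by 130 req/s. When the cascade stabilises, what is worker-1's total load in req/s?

50

Round 1 — lb-2 at 170 > 130. lb-2 crashes.
  lb-2 sheds 170 req/s to queue-2: 170 each.
    queue-2: 90+170 = 260 > 160
Round 2 — queue-2 crashes.
  queue-2 sheds 260 req/s: no online neighbours, lost.
No further crashes.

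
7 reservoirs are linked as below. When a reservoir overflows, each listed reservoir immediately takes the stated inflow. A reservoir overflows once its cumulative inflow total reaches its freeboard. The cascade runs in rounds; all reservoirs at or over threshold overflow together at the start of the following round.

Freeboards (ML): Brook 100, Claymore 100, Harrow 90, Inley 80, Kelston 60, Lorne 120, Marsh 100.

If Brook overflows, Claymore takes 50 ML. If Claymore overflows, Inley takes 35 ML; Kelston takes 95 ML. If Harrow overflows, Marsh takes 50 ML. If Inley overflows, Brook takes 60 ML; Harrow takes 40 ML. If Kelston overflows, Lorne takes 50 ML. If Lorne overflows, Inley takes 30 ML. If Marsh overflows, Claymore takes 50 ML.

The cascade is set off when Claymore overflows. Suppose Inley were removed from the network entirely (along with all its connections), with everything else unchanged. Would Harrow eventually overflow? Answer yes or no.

With Inley removed:
Round 1 — Claymore overflows (initial).
  Kelston: +95 → 95 ≥ 60
Round 2 — Kelston overflows.
  Lorne: +50 → 50 < 120
No further overflows.

no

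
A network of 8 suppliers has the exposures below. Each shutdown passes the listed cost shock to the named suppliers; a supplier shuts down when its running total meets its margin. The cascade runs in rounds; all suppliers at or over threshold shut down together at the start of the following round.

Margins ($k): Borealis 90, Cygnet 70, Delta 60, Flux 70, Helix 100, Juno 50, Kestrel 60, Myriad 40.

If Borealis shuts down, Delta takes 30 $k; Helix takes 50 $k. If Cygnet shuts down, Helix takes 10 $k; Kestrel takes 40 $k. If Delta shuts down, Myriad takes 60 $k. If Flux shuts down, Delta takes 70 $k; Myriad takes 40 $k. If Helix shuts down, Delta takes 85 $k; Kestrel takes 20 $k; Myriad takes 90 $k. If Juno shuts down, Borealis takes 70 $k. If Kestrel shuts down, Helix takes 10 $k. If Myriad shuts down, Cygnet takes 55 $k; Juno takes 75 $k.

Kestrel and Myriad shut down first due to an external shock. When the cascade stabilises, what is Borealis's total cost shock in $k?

Round 1 — Kestrel, Myriad shut down (initial).
  Cygnet: +55 → 55 < 70
  Helix: +10 → 10 < 100
  Juno: +75 → 75 ≥ 50
Round 2 — Juno shuts down.
  Borealis: +70 → 70 < 90
No further shutdowns.

70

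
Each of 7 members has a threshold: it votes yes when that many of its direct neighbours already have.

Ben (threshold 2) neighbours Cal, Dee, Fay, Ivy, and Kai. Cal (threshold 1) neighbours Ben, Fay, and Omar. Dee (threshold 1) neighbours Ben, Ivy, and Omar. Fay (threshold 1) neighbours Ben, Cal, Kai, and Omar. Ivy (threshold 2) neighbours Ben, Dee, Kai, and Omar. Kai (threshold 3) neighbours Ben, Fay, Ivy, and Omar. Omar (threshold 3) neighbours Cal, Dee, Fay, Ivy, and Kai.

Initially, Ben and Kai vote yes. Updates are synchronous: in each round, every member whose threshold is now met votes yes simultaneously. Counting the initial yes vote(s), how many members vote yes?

7

Round 1 — Ben, Kai vote yes (initial).
Round 2 — checking thresholds:
  Cal: 1 of 3 neighbours ≥ 1, votes yes.
  Dee: 1 of 3 neighbours ≥ 1, votes yes.
  Fay: 2 of 4 neighbours ≥ 1, votes yes.
  Ivy: 2 of 4 neighbours ≥ 2, votes yes.
  Omar: 1 of 5 neighbours < 3, not yet.
Round 3 — checking thresholds:
  Omar: 5 of 5 neighbours ≥ 3, votes yes.
Round 4 — no new yes votes; cascade stops.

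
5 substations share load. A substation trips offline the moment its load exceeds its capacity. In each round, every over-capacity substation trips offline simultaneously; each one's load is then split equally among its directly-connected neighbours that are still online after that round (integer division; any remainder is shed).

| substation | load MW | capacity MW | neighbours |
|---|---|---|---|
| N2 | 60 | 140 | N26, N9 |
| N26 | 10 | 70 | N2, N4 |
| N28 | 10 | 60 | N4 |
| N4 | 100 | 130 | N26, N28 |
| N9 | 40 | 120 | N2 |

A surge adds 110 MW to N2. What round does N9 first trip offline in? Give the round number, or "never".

2

Round 1 — N2 at 170 > 140. N2 trips offline.
  N2 sheds 170 MW to N26, N9: 85 each.
    N26: 10+85 = 95 > 70
    N9: 40+85 = 125 > 120
Round 2 — N26, N9 trip offline.
  N26 sheds 95 MW to N4: 95 each.
    N4: 100+95 = 195 > 130
  N9 sheds 125 MW: no online neighbours, lost.
Round 3 — N4 trips offline.
  N4 sheds 195 MW to N28: 195 each.
    N28: 10+195 = 205 > 60
Round 4 — N28 trips offline.
  N28 sheds 205 MW: no online neighbours, lost.
No further trips.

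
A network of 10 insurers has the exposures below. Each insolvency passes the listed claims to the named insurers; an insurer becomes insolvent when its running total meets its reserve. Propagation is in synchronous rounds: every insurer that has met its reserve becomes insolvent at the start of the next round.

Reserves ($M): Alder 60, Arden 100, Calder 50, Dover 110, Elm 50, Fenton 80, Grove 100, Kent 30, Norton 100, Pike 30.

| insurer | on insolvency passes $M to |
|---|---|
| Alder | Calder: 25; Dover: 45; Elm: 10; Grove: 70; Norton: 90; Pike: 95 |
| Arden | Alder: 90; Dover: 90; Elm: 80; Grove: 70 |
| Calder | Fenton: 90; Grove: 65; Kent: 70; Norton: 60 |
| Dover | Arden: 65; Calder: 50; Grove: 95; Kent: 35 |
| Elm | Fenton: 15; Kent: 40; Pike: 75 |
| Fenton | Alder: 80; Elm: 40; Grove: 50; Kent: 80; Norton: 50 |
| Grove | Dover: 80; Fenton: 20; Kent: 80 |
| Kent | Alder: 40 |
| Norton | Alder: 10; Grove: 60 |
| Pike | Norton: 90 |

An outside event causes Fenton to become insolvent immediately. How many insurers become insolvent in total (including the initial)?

9

Round 1 — Fenton becomes insolvent (initial).
  Alder: +80 → 80 ≥ 60
  Elm: +40 → 40 < 50
  Grove: +50 → 50 < 100
  Kent: +80 → 80 ≥ 30
  Norton: +50 → 50 < 100
Round 2 — Alder, Kent become insolvent.
  Calder: +25 → 25 < 50
  Dover: +45 → 45 < 110
  Elm: +10 → 50 ≥ 50
  Grove: +70 → 120 ≥ 100
  Norton: +90 → 140 ≥ 100
  Pike: +95 → 95 ≥ 30
Round 3 — Elm, Grove, Norton, Pike become insolvent.
  Dover: +80 → 125 ≥ 110
Round 4 — Dover becomes insolvent.
  Arden: +65 → 65 < 100
  Calder: +50 → 75 ≥ 50
Round 5 — Calder becomes insolvent.
No further insolvencies.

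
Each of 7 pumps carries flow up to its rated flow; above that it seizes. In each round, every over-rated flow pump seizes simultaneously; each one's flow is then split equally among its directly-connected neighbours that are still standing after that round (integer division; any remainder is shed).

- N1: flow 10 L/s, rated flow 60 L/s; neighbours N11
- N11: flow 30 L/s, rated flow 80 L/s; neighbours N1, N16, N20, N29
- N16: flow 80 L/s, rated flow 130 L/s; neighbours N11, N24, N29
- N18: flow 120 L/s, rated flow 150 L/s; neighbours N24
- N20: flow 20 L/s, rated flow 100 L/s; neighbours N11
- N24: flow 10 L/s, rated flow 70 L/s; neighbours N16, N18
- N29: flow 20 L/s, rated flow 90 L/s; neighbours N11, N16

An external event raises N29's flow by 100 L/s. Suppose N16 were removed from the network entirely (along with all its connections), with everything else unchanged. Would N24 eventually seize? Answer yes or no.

With N16 removed:
Round 1 — N29 at 120 > 90. N29 seizes.
  N29 sheds 120 L/s to N11: 120 each.
    N11: 30+120 = 150 > 80
Round 2 — N11 seizes.
  N11 sheds 150 L/s to N1, N20: 75 each.
    N1: 10+75 = 85 > 60
    N20: 20+75 = 95 ≤ 100
Round 3 — N1 seizes.
  N1 sheds 85 L/s: no online neighbours, lost.
No further seizures.

no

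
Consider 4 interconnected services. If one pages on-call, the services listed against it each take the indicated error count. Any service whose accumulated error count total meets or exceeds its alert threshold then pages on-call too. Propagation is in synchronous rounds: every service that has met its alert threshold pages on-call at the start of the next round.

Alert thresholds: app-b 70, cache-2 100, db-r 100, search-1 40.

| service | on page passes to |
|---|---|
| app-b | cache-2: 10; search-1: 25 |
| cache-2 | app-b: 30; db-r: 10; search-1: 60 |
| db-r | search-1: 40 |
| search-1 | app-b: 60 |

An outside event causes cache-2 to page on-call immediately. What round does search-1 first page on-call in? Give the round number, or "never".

Round 1 — cache-2 pages on-call (initial).
  app-b: +30 → 30 < 70
  db-r: +10 → 10 < 100
  search-1: +60 → 60 ≥ 40
Round 2 — search-1 pages on-call.
  app-b: +60 → 90 ≥ 70
Round 3 — app-b pages on-call.
No further pages.

2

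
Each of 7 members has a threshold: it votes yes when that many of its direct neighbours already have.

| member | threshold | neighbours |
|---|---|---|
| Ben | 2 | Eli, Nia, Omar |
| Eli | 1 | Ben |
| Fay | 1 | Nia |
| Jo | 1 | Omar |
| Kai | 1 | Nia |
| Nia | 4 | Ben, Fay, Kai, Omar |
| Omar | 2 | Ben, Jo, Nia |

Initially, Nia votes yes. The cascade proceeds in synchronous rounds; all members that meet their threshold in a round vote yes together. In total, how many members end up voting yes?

Round 1 — Nia votes yes (initial).
Round 2 — checking thresholds:
  Ben: 1 of 3 neighbours < 2, holds.
  Fay: 1 of 1 neighbours ≥ 1, votes yes.
  Kai: 1 of 1 neighbours ≥ 1, votes yes.
  Omar: 1 of 3 neighbours < 2, holds.
Round 3 — no new yes votes; cascade stops.

3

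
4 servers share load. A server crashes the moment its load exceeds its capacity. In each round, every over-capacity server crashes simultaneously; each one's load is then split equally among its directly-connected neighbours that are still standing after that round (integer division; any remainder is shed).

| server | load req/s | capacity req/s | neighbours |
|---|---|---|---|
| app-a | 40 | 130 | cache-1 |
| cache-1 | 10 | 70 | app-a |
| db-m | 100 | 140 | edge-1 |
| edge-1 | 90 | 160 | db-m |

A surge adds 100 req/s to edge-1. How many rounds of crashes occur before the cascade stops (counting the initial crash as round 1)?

2

Round 1 — edge-1 at 190 > 160. edge-1 crashes.
  edge-1 sheds 190 req/s to db-m: 190 each.
    db-m: 100+190 = 290 > 140
Round 2 — db-m crashes.
  db-m sheds 290 req/s: no online neighbours, lost.
No further crashes.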